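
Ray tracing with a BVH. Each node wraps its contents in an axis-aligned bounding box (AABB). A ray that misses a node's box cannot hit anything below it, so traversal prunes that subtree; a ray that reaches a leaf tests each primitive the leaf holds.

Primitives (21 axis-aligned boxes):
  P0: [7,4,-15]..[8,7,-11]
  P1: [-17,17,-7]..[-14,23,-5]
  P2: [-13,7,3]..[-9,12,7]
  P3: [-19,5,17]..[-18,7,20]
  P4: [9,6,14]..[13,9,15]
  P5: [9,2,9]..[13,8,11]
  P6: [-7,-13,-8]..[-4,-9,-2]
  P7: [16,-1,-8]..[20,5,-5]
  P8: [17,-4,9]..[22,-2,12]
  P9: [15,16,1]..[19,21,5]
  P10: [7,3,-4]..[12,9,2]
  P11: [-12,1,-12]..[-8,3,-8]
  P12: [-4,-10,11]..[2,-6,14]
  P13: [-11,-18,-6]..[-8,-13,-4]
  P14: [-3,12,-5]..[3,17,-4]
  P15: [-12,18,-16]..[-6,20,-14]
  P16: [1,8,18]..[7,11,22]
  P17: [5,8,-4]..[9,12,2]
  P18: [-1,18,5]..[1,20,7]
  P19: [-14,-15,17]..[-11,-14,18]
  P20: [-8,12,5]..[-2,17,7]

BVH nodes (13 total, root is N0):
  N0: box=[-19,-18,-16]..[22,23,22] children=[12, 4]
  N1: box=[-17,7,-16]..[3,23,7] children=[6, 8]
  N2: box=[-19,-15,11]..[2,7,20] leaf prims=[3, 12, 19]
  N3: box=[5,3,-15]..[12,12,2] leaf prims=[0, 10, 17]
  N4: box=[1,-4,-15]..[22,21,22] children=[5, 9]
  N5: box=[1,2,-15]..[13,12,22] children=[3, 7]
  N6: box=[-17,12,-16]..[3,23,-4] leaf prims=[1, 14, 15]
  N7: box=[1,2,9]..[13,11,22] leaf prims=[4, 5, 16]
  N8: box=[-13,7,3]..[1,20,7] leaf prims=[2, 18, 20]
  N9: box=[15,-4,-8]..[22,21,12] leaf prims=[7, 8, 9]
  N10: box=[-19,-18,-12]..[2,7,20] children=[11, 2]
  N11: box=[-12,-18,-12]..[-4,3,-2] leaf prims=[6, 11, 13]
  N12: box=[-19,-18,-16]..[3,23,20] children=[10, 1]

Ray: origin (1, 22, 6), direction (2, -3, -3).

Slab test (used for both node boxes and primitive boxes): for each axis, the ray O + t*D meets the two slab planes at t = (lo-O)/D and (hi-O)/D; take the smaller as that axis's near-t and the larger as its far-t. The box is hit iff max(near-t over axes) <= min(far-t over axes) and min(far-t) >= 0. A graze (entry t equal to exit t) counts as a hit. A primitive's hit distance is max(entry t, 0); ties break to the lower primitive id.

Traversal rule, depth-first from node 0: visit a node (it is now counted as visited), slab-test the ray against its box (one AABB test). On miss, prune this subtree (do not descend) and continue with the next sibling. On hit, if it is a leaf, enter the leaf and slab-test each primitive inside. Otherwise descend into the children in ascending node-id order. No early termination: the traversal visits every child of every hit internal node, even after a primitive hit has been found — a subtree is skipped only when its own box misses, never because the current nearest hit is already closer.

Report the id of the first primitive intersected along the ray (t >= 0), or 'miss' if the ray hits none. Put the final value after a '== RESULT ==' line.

Traverse from the root:
N0 x:[-10,21/2] y:[-1/3,40/3] z:[-16/3,22/3] -> hit [-1/3,22/3], descend [4, 12]
  N4 x:[0,21/2] y:[1/3,26/3] z:[-16/3,7] -> hit [1/3,7], descend [5, 9]
    N5 x:[0,6] y:[10/3,20/3] z:[-16/3,7] -> hit [10/3,6], descend [3, 7]
      N3 x:[2,11/2] y:[10/3,19/3] z:[4/3,7] -> hit [10/3,11/2] leaf, test {P0(miss), P10(miss), P17@t=10/3}
      N7 x:[0,6] y:[11/3,20/3] z:[-16/3,-1] -> miss, prune
    N9 x:[7,21/2] y:[1/3,26/3] z:[-2,14/3] -> miss, prune
  N12 x:[-10,1] y:[-1/3,40/3] z:[-14/3,22/3] -> hit [-1/3,1], descend [1, 10]
    N1 x:[-9,1] y:[-1/3,5] z:[-1/3,22/3] -> hit [-1/3,1], descend [6, 8]
      N6 x:[-9,1] y:[-1/3,10/3] z:[10/3,22/3] -> miss, prune
      N8 x:[-7,0] y:[2/3,5] z:[-1/3,1] -> miss, prune
    N10 x:[-10,1/2] y:[5,40/3] z:[-14/3,6] -> miss, prune

Visited [0, 4, 5, 3, 7, 9, 12, 1, 6, 8, 10]. Tests: 11 box, 1 leaf. Nearest: P17.

== RESULT ==
17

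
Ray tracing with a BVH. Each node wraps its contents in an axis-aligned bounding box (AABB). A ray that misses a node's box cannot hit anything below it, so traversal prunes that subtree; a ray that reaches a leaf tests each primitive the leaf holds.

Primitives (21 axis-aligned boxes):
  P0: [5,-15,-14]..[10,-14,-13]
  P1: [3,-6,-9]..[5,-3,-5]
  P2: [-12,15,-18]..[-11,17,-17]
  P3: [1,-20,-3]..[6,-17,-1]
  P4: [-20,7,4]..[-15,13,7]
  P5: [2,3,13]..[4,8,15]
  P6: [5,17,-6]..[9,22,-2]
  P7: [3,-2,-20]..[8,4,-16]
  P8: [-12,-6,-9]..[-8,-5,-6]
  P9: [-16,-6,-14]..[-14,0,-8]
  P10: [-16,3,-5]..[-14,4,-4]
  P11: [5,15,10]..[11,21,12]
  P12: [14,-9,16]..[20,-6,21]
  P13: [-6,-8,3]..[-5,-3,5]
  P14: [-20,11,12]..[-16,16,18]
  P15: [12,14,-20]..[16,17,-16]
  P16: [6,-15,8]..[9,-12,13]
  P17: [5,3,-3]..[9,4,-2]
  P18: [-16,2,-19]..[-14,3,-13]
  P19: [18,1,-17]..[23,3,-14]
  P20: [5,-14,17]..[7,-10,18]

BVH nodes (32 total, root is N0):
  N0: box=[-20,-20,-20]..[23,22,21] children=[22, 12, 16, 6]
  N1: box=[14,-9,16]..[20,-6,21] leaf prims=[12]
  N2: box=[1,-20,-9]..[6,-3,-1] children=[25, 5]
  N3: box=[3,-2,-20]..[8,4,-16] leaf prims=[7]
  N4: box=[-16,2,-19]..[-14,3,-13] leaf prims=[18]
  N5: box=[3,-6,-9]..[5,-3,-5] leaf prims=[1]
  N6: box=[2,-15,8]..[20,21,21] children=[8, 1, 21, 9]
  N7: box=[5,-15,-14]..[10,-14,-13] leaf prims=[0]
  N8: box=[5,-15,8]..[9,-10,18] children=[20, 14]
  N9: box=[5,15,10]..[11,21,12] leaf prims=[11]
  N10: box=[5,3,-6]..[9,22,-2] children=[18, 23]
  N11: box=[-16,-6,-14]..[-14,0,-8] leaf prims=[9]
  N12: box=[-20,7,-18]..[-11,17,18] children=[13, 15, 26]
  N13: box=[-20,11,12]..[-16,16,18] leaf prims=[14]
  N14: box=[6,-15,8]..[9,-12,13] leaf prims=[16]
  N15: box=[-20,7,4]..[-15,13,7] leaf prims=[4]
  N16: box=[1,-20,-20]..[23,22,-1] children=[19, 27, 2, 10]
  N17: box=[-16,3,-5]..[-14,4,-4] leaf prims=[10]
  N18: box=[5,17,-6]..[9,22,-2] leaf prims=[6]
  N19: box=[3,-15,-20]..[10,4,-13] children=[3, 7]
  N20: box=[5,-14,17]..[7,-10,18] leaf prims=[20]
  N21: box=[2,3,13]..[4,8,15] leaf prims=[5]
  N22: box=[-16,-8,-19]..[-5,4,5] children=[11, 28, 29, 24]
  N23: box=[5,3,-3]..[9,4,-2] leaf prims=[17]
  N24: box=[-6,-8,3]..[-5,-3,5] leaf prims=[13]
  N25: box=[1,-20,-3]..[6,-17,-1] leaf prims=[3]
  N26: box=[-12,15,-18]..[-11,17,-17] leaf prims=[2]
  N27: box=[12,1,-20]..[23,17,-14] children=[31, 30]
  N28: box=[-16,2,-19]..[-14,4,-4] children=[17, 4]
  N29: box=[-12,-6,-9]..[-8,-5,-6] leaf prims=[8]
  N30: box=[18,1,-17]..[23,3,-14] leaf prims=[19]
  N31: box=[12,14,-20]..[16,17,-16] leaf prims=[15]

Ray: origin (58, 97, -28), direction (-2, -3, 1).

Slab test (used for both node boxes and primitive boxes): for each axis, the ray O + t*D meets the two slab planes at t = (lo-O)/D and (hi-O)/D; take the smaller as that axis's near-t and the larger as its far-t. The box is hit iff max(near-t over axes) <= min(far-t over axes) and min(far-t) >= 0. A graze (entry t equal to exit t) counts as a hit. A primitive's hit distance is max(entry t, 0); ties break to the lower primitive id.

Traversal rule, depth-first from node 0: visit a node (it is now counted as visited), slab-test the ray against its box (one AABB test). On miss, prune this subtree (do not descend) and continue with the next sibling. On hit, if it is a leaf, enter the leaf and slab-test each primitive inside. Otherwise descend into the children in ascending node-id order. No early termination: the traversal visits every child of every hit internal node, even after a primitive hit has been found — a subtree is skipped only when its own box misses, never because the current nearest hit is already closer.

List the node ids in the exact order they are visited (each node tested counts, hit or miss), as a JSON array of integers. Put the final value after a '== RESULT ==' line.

Traverse from the root:
N0 x:[35/2,39] y:[25,39] z:[8,49] -> hit [25,39], descend [6, 12, 16, 22]
  N6 x:[19,28] y:[76/3,112/3] z:[36,49] -> miss, prune
  N12 x:[69/2,39] y:[80/3,30] z:[10,46] -> miss, prune
  N16 x:[35/2,57/2] y:[25,39] z:[8,27] -> hit [25,27], descend [2, 10, 19, 27]
    N2 x:[26,57/2] y:[100/3,39] z:[19,27] -> miss, prune
    N10 x:[49/2,53/2] y:[25,94/3] z:[22,26] -> hit [25,26], descend [18, 23]
      N18 x:[49/2,53/2] y:[25,80/3] z:[22,26] -> hit [25,26] leaf, test {P6@t=25}
      N23 x:[49/2,53/2] y:[31,94/3] z:[25,26] -> miss, prune
    N19 x:[24,55/2] y:[31,112/3] z:[8,15] -> miss, prune
    N27 x:[35/2,23] y:[80/3,32] z:[8,14] -> miss, prune
  N22 x:[63/2,37] y:[31,35] z:[9,33] -> hit [63/2,33], descend [11, 24, 28, 29]
    N11 x:[36,37] y:[97/3,103/3] z:[14,20] -> miss, prune
    N24 x:[63/2,32] y:[100/3,35] z:[31,33] -> miss, prune
    N28 x:[36,37] y:[31,95/3] z:[9,24] -> miss, prune
    N29 x:[33,35] y:[34,103/3] z:[19,22] -> miss, prune

Visited [0, 6, 12, 16, 2, 10, 18, 23, 19, 27, 22, 11, 24, 28, 29]. Tests: 15 box, 1 leaf. Nearest: P6.

== RESULT ==
[0, 6, 12, 16, 2, 10, 18, 23, 19, 27, 22, 11, 24, 28, 29]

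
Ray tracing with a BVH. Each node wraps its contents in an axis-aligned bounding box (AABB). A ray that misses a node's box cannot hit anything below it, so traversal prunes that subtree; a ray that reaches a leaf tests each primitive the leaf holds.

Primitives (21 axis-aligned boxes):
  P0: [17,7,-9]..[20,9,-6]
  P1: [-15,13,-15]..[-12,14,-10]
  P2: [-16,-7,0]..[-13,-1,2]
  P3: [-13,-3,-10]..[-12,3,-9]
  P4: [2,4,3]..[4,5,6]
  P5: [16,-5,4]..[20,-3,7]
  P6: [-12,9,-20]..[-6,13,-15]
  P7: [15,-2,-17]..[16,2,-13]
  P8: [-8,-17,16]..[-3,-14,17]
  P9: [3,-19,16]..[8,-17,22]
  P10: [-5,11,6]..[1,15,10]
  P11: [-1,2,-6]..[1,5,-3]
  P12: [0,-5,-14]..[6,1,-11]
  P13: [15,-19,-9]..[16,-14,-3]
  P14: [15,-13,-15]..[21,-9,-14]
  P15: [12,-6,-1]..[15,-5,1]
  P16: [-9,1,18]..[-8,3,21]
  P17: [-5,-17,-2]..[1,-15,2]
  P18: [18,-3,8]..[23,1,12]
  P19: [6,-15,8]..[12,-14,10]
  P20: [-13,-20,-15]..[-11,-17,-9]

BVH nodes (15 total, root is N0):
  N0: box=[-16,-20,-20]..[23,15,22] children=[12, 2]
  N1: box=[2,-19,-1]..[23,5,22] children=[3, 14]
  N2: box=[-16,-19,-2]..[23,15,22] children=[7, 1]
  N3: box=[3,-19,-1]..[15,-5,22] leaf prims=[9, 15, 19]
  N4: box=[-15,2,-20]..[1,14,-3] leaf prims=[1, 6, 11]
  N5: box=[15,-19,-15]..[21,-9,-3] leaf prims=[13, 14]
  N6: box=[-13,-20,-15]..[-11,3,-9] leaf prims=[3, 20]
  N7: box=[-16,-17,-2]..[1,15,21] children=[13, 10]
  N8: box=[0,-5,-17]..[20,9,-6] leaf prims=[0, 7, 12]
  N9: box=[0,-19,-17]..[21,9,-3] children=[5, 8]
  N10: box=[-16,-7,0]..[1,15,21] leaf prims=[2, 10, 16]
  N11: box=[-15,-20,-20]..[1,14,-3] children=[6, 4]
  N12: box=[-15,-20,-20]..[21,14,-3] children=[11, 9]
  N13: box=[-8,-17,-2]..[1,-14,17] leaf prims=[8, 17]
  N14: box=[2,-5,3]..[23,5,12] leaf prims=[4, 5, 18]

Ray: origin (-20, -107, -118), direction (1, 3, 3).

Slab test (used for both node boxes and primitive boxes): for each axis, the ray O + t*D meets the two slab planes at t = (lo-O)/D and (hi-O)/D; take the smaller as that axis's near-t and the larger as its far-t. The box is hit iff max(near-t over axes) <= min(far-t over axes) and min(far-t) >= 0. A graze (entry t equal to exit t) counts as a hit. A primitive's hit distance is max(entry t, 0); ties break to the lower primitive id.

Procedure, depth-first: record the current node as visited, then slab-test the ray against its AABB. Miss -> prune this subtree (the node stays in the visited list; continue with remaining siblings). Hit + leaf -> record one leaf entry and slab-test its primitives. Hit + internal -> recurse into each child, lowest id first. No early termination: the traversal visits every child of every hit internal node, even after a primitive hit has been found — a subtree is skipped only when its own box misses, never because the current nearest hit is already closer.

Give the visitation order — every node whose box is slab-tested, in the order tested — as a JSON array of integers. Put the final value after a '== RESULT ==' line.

Walk:
N0 x:[4,43] y:[29,122/3] z:[98/3,140/3] -> hit [98/3,122/3], descend [2, 12]
  N2 x:[4,43] y:[88/3,122/3] z:[116/3,140/3] -> hit [116/3,122/3], descend [1, 7]
    N1 x:[22,43] y:[88/3,112/3] z:[39,140/3] -> miss, prune
    N7 x:[4,21] y:[30,122/3] z:[116/3,139/3] -> miss, prune
  N12 x:[5,41] y:[29,121/3] z:[98/3,115/3] -> hit [98/3,115/3], descend [9, 11]
    N9 x:[20,41] y:[88/3,116/3] z:[101/3,115/3] -> hit [101/3,115/3], descend [5, 8]
      N5 x:[35,41] y:[88/3,98/3] z:[103/3,115/3] -> miss, prune
      N8 x:[20,40] y:[34,116/3] z:[101/3,112/3] -> hit [34,112/3] leaf, test {P0(miss), P7@t=35, P12(miss)}
    N11 x:[5,21] y:[29,121/3] z:[98/3,115/3] -> miss, prune

Summary -> nodes [0, 2, 1, 7, 12, 9, 5, 8, 11]; box-tests=9; leaf-entries=1; first=P7

== RESULT ==
[0, 2, 1, 7, 12, 9, 5, 8, 11]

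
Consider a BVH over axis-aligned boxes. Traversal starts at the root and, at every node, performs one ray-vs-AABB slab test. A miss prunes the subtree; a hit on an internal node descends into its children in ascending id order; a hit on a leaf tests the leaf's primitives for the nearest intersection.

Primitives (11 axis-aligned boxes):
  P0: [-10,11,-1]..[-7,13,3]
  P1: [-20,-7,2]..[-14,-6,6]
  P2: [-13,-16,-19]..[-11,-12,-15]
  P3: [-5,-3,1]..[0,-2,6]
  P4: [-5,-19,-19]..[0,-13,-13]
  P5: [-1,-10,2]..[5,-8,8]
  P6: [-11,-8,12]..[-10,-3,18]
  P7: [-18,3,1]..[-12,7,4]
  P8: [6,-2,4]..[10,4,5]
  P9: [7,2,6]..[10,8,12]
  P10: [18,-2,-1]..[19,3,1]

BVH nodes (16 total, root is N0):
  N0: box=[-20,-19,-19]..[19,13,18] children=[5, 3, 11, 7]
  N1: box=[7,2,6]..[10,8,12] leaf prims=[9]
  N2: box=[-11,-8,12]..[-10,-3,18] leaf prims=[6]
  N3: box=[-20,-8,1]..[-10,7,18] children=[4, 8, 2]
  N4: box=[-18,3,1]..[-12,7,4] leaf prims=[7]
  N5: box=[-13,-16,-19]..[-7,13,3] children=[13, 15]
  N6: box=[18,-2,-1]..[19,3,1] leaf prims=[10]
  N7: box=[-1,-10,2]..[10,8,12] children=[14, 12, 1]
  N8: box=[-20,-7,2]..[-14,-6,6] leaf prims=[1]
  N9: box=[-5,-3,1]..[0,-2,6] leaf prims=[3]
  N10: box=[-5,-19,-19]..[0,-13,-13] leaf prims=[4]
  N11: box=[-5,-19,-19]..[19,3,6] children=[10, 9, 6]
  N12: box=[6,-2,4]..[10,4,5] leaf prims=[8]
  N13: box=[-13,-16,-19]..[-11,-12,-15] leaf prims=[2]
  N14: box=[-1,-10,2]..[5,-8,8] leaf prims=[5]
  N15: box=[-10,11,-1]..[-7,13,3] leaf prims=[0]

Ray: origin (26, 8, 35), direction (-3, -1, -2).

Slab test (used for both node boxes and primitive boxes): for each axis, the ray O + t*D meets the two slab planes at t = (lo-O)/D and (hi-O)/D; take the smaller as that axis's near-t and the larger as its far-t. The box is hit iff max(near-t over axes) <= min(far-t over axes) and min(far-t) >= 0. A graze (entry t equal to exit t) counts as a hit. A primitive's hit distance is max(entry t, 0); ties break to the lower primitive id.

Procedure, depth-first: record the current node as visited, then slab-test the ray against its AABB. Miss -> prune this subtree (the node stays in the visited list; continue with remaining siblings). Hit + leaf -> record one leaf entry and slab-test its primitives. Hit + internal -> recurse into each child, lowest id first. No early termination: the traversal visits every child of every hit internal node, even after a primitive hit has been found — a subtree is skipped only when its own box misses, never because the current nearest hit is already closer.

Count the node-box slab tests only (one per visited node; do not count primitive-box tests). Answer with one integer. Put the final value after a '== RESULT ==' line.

Trace the traversal:
N0 x:[7/3,46/3] y:[-5,27] z:[17/2,27] -> hit [17/2,46/3], descend [3, 5, 7, 11]
  N3 x:[12,46/3] y:[1,16] z:[17/2,17] -> hit [12,46/3], descend [2, 4, 8]
    N2 x:[12,37/3] y:[11,16] z:[17/2,23/2] -> miss, prune
    N4 x:[38/3,44/3] y:[1,5] z:[31/2,17] -> miss, prune
    N8 x:[40/3,46/3] y:[14,15] z:[29/2,33/2] -> hit [29/2,15] leaf, test {P1@t=29/2}
  N5 x:[11,13] y:[-5,24] z:[16,27] -> miss, prune
  N7 x:[16/3,9] y:[0,18] z:[23/2,33/2] -> miss, prune
  N11 x:[7/3,31/3] y:[5,27] z:[29/2,27] -> miss, prune

Summary -> nodes [0, 3, 2, 4, 8, 5, 7, 11]; box-tests=8; leaf-entries=1; first=P1

== RESULT ==
8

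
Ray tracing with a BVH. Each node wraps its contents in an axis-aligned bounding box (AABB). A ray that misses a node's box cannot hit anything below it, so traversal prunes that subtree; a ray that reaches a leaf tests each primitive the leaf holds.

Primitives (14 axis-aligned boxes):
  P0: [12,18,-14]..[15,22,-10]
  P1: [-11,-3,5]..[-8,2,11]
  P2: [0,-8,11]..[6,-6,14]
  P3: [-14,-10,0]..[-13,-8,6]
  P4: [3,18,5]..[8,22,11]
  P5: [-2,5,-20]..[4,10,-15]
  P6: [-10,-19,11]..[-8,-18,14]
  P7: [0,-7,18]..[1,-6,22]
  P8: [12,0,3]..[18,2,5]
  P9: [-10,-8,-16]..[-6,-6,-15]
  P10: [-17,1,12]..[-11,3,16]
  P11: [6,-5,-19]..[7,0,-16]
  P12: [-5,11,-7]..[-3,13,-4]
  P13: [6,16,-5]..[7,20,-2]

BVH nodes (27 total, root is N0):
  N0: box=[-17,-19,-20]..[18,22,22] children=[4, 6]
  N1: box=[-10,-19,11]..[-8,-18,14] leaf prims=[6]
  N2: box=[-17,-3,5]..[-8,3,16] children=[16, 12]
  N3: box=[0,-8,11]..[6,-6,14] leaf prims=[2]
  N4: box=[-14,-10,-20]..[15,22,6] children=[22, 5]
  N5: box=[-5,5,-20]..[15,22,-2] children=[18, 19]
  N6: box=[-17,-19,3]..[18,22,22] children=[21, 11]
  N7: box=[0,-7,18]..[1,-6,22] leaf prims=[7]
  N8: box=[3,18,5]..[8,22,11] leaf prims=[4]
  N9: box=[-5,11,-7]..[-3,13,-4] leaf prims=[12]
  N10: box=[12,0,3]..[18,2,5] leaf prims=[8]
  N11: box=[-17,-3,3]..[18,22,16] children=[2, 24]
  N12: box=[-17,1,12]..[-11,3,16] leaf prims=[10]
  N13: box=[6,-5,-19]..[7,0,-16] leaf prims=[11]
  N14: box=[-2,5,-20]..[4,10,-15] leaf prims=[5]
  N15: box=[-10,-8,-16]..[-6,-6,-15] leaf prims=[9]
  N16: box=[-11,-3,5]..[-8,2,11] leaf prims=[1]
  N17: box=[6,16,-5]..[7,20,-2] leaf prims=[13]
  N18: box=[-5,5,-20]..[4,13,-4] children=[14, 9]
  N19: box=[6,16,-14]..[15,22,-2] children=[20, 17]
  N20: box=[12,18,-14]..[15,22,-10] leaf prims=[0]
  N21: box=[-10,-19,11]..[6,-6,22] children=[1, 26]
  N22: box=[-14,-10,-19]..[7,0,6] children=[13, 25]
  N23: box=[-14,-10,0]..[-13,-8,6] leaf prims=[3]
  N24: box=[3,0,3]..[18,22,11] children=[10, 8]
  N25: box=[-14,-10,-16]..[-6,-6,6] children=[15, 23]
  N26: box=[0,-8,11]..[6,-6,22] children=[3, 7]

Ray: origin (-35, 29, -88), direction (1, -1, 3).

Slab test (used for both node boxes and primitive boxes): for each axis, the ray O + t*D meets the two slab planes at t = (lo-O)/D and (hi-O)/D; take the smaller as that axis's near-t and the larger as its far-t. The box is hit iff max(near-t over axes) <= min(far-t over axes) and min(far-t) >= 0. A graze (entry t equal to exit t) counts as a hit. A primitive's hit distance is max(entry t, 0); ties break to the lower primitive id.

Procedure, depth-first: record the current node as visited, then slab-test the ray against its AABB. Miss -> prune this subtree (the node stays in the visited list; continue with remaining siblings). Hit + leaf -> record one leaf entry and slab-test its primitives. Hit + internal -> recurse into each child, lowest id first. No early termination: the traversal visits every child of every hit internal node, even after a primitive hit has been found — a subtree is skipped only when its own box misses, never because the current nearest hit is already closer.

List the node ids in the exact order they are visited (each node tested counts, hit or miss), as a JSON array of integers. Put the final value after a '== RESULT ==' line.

Traverse from the root:
N0 x:[18,53] y:[7,48] z:[68/3,110/3] -> hit [68/3,110/3], descend [4, 6]
  N4 x:[21,50] y:[7,39] z:[68/3,94/3] -> hit [68/3,94/3], descend [5, 22]
    N5 x:[30,50] y:[7,24] z:[68/3,86/3] -> miss, prune
    N22 x:[21,42] y:[29,39] z:[23,94/3] -> hit [29,94/3], descend [13, 25]
      N13 x:[41,42] y:[29,34] z:[23,24] -> miss, prune
      N25 x:[21,29] y:[35,39] z:[24,94/3] -> miss, prune
  N6 x:[18,53] y:[7,48] z:[91/3,110/3] -> hit [91/3,110/3], descend [11, 21]
    N11 x:[18,53] y:[7,32] z:[91/3,104/3] -> hit [91/3,32], descend [2, 24]
      N2 x:[18,27] y:[26,32] z:[31,104/3] -> miss, prune
      N24 x:[38,53] y:[7,29] z:[91/3,33] -> miss, prune
    N21 x:[25,41] y:[35,48] z:[33,110/3] -> hit [35,110/3], descend [1, 26]
      N1 x:[25,27] y:[47,48] z:[33,34] -> miss, prune
      N26 x:[35,41] y:[35,37] z:[33,110/3] -> hit [35,110/3], descend [3, 7]
        N3 x:[35,41] y:[35,37] z:[33,34] -> miss, prune
        N7 x:[35,36] y:[35,36] z:[106/3,110/3] -> hit [106/3,36] leaf, test {P7@t=106/3}

Visited [0, 4, 5, 22, 13, 25, 6, 11, 2, 24, 21, 1, 26, 3, 7]. Tests: 15 box, 1 leaf. Nearest: P7.

== RESULT ==
[0, 4, 5, 22, 13, 25, 6, 11, 2, 24, 21, 1, 26, 3, 7]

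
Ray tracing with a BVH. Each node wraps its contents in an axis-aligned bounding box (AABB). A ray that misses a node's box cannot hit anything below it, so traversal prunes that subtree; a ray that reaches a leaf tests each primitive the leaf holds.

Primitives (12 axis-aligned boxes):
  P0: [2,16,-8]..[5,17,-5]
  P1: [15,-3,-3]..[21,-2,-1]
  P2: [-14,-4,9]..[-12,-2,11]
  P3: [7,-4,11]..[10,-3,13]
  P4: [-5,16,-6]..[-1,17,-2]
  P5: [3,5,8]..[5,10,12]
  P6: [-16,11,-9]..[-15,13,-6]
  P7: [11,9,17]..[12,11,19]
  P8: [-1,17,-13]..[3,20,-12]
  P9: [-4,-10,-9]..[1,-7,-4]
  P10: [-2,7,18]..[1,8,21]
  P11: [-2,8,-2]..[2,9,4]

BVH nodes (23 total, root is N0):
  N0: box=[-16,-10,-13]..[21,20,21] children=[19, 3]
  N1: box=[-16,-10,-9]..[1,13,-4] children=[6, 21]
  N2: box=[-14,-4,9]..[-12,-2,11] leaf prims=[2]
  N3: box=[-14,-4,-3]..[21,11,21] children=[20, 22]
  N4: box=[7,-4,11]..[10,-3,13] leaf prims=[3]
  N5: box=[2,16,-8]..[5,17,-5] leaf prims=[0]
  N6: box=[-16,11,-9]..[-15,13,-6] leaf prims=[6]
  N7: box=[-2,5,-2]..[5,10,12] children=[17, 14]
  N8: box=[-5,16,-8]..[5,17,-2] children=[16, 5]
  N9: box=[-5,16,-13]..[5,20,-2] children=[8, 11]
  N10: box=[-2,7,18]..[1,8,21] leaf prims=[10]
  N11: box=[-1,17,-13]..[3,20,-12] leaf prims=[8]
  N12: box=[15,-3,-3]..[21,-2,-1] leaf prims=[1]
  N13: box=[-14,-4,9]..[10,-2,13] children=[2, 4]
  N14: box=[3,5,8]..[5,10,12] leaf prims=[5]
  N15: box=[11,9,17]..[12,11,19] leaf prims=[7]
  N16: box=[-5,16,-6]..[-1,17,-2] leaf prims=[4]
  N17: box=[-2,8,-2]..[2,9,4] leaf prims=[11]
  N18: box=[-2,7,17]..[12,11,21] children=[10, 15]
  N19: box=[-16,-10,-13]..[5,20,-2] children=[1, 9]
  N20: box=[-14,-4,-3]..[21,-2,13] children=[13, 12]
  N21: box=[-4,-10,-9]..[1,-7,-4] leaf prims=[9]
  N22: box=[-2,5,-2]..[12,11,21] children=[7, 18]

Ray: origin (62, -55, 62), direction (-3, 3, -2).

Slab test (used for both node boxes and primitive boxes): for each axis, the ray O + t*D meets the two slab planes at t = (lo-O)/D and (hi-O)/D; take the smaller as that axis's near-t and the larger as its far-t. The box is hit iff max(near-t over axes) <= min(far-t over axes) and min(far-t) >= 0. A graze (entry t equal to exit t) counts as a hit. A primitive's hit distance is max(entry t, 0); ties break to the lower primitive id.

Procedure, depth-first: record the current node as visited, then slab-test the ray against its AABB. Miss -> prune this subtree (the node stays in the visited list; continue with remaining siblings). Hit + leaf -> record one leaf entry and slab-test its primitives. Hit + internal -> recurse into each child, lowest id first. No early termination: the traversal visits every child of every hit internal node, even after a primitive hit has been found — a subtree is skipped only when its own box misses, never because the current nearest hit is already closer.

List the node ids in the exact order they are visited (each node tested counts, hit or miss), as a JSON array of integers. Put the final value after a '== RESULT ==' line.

Trace the traversal:
N0 x:[41/3,26] y:[15,25] z:[41/2,75/2] -> hit [41/2,25], descend [3, 19]
  N3 x:[41/3,76/3] y:[17,22] z:[41/2,65/2] -> hit [41/2,22], descend [20, 22]
    N20 x:[41/3,76/3] y:[17,53/3] z:[49/2,65/2] -> miss, prune
    N22 x:[50/3,64/3] y:[20,22] z:[41/2,32] -> hit [41/2,64/3], descend [7, 18]
      N7 x:[19,64/3] y:[20,65/3] z:[25,32] -> miss, prune
      N18 x:[50/3,64/3] y:[62/3,22] z:[41/2,45/2] -> hit [62/3,64/3], descend [10, 15]
        N10 x:[61/3,64/3] y:[62/3,21] z:[41/2,22] -> hit [62/3,21] leaf, test {P10@t=62/3}
        N15 x:[50/3,17] y:[64/3,22] z:[43/2,45/2] -> miss, prune
  N19 x:[19,26] y:[15,25] z:[32,75/2] -> miss, prune

Visited [0, 3, 20, 22, 7, 18, 10, 15, 19]. Tests: 9 box, 1 leaf. Nearest: P10.

== RESULT ==
[0, 3, 20, 22, 7, 18, 10, 15, 19]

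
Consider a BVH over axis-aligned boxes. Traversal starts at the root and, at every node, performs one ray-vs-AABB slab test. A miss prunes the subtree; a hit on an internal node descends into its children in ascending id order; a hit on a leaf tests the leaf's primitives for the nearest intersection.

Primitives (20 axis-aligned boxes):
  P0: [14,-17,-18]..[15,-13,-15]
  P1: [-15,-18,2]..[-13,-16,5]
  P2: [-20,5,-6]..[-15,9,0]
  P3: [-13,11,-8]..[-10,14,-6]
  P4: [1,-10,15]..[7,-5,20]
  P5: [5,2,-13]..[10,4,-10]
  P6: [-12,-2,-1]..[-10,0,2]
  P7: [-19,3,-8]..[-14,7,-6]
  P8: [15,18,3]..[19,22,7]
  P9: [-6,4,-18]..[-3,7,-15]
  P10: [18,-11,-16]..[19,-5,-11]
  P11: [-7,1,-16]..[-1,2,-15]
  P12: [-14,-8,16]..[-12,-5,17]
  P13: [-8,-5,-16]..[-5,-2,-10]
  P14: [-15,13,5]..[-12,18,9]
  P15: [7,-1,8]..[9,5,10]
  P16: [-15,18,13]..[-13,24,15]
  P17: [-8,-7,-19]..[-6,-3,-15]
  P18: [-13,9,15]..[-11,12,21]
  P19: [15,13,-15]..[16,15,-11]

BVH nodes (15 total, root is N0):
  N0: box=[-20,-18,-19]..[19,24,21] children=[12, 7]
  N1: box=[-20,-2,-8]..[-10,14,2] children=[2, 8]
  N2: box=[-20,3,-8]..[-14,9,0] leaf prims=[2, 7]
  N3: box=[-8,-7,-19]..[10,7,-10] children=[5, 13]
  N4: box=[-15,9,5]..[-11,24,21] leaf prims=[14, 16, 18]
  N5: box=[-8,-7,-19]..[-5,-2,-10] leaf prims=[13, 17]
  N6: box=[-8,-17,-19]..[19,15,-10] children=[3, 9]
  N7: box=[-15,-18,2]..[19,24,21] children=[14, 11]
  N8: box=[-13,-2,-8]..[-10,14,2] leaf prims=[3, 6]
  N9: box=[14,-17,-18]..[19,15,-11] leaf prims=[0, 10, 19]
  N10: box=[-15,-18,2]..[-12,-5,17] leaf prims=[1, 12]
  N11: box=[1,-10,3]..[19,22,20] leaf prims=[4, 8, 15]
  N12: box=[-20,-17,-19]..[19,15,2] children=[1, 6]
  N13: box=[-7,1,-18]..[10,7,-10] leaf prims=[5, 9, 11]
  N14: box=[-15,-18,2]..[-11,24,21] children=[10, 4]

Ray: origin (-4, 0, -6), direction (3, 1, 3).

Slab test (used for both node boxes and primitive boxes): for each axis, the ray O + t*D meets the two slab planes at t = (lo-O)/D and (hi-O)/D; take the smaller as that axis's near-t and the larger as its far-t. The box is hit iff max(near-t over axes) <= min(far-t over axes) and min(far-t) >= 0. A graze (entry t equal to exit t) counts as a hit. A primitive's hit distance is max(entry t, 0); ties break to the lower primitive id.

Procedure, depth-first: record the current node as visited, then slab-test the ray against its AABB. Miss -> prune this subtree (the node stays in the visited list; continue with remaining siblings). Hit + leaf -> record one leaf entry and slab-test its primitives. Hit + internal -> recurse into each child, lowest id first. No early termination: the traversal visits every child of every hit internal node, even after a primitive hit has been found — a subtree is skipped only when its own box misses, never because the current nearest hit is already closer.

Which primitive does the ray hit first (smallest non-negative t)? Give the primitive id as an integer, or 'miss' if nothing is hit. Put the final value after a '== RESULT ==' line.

Traverse from the root:
N0 x:[-16/3,23/3] y:[-18,24] z:[-13/3,9] -> hit [-13/3,23/3], descend [7, 12]
  N7 x:[-11/3,23/3] y:[-18,24] z:[8/3,9] -> hit [8/3,23/3], descend [11, 14]
    N11 x:[5/3,23/3] y:[-10,22] z:[3,26/3] -> hit [3,23/3] leaf, test {P4(miss), P8(miss), P15(miss)}
    N14 x:[-11/3,-7/3] y:[-18,24] z:[8/3,9] -> miss, prune
  N12 x:[-16/3,23/3] y:[-17,15] z:[-13/3,8/3] -> hit [-13/3,8/3], descend [1, 6]
    N1 x:[-16/3,-2] y:[-2,14] z:[-2/3,8/3] -> miss, prune
    N6 x:[-4/3,23/3] y:[-17,15] z:[-13/3,-4/3] -> miss, prune

order=[0, 7, 11, 14, 12, 1, 6]  |boxes|=7  |leaves|=1  hit=miss

== RESULT ==
miss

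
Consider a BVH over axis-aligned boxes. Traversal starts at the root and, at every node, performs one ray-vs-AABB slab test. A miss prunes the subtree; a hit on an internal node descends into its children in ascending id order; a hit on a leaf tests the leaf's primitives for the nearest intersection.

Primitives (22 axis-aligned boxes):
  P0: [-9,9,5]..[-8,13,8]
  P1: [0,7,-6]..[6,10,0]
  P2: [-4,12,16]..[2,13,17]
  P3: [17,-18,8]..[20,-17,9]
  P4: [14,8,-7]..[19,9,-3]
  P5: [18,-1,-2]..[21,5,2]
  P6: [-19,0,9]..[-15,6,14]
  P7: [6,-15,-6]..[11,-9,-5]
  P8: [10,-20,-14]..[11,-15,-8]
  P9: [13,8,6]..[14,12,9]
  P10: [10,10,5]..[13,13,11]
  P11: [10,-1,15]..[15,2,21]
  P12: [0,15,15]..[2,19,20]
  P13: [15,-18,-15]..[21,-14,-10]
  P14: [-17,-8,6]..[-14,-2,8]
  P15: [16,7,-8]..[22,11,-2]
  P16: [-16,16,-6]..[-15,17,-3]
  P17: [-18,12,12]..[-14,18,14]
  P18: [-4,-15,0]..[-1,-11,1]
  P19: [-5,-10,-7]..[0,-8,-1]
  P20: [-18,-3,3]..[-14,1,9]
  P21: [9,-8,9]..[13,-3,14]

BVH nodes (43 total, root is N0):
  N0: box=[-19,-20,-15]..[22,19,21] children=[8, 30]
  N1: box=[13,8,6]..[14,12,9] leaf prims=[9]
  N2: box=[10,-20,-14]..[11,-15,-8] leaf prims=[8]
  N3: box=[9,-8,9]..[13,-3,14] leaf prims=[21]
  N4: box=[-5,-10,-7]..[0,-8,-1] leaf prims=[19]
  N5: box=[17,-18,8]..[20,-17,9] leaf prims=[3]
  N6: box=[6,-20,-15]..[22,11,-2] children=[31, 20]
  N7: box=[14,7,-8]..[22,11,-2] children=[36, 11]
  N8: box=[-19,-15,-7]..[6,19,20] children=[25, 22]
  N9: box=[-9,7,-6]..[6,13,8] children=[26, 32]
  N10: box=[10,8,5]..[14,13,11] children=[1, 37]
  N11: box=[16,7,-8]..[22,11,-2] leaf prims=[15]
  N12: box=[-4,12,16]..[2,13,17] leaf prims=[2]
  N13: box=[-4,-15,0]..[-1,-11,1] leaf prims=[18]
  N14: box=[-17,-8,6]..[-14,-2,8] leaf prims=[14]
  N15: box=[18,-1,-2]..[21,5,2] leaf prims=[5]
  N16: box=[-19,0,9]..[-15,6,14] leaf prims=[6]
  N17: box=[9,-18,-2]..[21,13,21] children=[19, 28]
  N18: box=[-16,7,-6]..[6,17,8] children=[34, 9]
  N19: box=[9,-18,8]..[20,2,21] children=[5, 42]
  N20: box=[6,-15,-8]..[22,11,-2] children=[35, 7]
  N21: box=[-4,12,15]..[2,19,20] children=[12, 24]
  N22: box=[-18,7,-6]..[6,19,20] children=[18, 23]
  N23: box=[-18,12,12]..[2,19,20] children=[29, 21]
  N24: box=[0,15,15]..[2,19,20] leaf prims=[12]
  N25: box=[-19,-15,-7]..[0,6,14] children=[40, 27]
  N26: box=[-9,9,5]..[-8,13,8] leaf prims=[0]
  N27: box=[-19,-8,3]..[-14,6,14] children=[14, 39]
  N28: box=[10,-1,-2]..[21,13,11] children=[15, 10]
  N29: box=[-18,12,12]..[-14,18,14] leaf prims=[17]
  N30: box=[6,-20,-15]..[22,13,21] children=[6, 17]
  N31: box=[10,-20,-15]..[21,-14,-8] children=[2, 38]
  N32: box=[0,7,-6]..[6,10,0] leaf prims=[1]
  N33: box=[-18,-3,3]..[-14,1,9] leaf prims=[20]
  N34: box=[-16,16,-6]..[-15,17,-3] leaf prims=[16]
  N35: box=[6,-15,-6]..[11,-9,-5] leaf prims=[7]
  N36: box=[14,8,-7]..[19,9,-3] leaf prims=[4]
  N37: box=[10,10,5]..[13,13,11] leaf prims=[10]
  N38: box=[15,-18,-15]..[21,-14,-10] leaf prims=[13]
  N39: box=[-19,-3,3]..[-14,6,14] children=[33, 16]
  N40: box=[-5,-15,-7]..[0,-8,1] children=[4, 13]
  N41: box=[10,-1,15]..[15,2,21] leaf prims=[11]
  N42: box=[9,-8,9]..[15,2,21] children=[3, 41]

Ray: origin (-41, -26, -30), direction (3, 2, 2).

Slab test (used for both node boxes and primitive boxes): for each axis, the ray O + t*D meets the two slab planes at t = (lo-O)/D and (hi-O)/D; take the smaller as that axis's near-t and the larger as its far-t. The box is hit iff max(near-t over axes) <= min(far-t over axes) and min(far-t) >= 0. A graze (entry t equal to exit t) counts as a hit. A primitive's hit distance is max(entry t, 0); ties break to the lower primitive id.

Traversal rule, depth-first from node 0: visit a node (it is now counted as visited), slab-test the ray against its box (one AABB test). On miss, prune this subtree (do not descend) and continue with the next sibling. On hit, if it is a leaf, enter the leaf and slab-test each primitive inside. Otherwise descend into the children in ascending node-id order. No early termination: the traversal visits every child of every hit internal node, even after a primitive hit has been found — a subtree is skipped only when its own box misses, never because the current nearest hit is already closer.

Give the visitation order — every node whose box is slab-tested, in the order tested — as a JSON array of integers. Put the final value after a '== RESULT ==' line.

Traverse from the root:
N0 x:[22/3,21] y:[3,45/2] z:[15/2,51/2] -> hit [15/2,21], descend [8, 30]
  N8 x:[22/3,47/3] y:[11/2,45/2] z:[23/2,25] -> hit [23/2,47/3], descend [22, 25]
    N22 x:[23/3,47/3] y:[33/2,45/2] z:[12,25] -> miss, prune
    N25 x:[22/3,41/3] y:[11/2,16] z:[23/2,22] -> hit [23/2,41/3], descend [27, 40]
      N27 x:[22/3,9] y:[9,16] z:[33/2,22] -> miss, prune
      N40 x:[12,41/3] y:[11/2,9] z:[23/2,31/2] -> miss, prune
  N30 x:[47/3,21] y:[3,39/2] z:[15/2,51/2] -> hit [47/3,39/2], descend [6, 17]
    N6 x:[47/3,21] y:[3,37/2] z:[15/2,14] -> miss, prune
    N17 x:[50/3,62/3] y:[4,39/2] z:[14,51/2] -> hit [50/3,39/2], descend [19, 28]
      N19 x:[50/3,61/3] y:[4,14] z:[19,51/2] -> miss, prune
      N28 x:[17,62/3] y:[25/2,39/2] z:[14,41/2] -> hit [17,39/2], descend [10, 15]
        N10 x:[17,55/3] y:[17,39/2] z:[35/2,41/2] -> hit [35/2,55/3], descend [1, 37]
          N1 x:[18,55/3] y:[17,19] z:[18,39/2] -> hit [18,55/3] leaf, test {P9@t=18}
          N37 x:[17,18] y:[18,39/2] z:[35/2,41/2] -> hit [18,18] leaf, test {P10@t=18}
        N15 x:[59/3,62/3] y:[25/2,31/2] z:[14,16] -> miss, prune

Summary -> nodes [0, 8, 22, 25, 27, 40, 30, 6, 17, 19, 28, 10, 1, 37, 15]; box-tests=15; leaf-entries=2; first=P9

== RESULT ==
[0, 8, 22, 25, 27, 40, 30, 6, 17, 19, 28, 10, 1, 37, 15]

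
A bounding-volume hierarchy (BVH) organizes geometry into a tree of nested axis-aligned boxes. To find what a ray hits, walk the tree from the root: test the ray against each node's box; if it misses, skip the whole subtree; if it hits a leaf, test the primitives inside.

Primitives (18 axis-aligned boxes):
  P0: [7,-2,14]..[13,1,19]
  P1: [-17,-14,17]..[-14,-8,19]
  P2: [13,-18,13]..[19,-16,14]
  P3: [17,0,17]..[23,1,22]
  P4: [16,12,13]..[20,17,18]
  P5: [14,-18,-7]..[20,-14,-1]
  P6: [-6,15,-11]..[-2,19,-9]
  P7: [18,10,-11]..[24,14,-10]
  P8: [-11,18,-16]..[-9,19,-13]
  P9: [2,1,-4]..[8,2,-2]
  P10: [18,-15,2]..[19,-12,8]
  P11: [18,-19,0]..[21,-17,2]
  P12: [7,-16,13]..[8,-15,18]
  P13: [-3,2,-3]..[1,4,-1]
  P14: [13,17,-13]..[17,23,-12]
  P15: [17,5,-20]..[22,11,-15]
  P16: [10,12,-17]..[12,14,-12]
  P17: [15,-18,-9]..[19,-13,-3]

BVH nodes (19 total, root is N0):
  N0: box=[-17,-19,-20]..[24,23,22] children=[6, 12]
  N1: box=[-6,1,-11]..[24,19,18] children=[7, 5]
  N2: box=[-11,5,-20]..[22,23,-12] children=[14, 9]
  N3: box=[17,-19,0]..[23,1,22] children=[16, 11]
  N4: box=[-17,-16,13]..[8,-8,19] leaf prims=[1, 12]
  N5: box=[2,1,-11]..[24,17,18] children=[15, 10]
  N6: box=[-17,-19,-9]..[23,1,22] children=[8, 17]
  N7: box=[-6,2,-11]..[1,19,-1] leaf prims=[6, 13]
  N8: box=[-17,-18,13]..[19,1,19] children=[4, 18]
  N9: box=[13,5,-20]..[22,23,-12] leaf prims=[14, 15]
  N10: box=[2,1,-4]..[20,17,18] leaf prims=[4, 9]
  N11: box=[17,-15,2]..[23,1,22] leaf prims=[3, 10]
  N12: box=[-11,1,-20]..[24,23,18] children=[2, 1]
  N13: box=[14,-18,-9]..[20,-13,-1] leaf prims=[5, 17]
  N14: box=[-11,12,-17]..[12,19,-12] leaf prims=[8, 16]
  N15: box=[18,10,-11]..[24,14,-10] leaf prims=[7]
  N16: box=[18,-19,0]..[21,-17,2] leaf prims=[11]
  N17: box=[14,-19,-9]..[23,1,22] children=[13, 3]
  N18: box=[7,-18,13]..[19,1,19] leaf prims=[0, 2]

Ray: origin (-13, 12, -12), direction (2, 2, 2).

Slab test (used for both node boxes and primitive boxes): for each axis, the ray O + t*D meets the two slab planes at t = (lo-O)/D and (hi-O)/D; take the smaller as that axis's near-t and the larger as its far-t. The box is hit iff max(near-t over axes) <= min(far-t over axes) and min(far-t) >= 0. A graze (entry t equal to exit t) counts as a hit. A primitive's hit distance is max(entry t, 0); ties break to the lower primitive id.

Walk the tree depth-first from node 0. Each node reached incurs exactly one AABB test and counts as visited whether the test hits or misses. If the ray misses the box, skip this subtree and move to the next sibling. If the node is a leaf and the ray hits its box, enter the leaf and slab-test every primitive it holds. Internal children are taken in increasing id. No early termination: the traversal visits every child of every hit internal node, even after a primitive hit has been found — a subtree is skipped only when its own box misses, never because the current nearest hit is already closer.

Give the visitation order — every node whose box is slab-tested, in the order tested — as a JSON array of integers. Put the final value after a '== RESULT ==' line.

Trace the traversal:
N0 x:[-2,37/2] y:[-31/2,11/2] z:[-4,17] -> hit [-2,11/2], descend [6, 12]
  N6 x:[-2,18] y:[-31/2,-11/2] z:[3/2,17] -> miss, prune
  N12 x:[1,37/2] y:[-11/2,11/2] z:[-4,15] -> hit [1,11/2], descend [1, 2]
    N1 x:[7/2,37/2] y:[-11/2,7/2] z:[1/2,15] -> hit [7/2,7/2], descend [5, 7]
      N5 x:[15/2,37/2] y:[-11/2,5/2] z:[1/2,15] -> miss, prune
      N7 x:[7/2,7] y:[-5,7/2] z:[1/2,11/2] -> hit [7/2,7/2] leaf, test {P6(miss), P13(miss)}
    N2 x:[1,35/2] y:[-7/2,11/2] z:[-4,0] -> miss, prune

order=[0, 6, 12, 1, 5, 7, 2]  |boxes|=7  |leaves|=1  hit=miss

== RESULT ==
[0, 6, 12, 1, 5, 7, 2]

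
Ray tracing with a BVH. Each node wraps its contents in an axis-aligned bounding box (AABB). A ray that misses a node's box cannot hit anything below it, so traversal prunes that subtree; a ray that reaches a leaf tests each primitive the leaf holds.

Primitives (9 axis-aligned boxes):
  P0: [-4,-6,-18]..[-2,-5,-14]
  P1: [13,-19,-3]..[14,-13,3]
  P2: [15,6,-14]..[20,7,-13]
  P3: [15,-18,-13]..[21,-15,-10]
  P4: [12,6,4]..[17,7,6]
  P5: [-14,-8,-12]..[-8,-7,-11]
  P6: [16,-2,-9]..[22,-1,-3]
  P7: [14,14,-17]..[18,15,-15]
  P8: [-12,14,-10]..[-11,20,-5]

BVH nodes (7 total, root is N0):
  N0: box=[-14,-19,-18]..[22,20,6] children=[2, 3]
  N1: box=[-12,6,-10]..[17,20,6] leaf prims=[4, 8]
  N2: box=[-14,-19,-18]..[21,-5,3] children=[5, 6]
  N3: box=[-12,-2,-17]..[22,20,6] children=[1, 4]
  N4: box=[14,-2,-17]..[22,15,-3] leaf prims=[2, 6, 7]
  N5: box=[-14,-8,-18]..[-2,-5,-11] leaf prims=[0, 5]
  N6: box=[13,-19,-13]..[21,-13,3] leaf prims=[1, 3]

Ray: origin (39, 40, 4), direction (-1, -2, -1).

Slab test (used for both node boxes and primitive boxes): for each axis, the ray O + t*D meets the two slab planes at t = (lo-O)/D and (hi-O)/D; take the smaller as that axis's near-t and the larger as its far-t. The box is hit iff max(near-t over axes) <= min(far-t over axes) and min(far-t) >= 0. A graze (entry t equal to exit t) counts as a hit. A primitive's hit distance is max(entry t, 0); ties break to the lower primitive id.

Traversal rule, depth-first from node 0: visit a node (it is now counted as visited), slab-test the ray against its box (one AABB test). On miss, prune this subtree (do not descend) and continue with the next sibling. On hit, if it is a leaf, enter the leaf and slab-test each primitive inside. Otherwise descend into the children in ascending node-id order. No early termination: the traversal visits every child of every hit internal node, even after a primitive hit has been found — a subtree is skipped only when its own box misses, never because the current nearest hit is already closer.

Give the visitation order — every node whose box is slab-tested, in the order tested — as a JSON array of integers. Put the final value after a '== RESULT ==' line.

Walk:
N0 x:[17,53] y:[10,59/2] z:[-2,22] -> hit [17,22], descend [2, 3]
  N2 x:[18,53] y:[45/2,59/2] z:[1,22] -> miss, prune
  N3 x:[17,51] y:[10,21] z:[-2,21] -> hit [17,21], descend [1, 4]
    N1 x:[22,51] y:[10,17] z:[-2,14] -> miss, prune
    N4 x:[17,25] y:[25/2,21] z:[7,21] -> hit [17,21] leaf, test {P2(miss), P6(miss), P7(miss)}

Summary -> nodes [0, 2, 3, 1, 4]; box-tests=5; leaf-entries=1; first=miss

== RESULT ==
[0, 2, 3, 1, 4]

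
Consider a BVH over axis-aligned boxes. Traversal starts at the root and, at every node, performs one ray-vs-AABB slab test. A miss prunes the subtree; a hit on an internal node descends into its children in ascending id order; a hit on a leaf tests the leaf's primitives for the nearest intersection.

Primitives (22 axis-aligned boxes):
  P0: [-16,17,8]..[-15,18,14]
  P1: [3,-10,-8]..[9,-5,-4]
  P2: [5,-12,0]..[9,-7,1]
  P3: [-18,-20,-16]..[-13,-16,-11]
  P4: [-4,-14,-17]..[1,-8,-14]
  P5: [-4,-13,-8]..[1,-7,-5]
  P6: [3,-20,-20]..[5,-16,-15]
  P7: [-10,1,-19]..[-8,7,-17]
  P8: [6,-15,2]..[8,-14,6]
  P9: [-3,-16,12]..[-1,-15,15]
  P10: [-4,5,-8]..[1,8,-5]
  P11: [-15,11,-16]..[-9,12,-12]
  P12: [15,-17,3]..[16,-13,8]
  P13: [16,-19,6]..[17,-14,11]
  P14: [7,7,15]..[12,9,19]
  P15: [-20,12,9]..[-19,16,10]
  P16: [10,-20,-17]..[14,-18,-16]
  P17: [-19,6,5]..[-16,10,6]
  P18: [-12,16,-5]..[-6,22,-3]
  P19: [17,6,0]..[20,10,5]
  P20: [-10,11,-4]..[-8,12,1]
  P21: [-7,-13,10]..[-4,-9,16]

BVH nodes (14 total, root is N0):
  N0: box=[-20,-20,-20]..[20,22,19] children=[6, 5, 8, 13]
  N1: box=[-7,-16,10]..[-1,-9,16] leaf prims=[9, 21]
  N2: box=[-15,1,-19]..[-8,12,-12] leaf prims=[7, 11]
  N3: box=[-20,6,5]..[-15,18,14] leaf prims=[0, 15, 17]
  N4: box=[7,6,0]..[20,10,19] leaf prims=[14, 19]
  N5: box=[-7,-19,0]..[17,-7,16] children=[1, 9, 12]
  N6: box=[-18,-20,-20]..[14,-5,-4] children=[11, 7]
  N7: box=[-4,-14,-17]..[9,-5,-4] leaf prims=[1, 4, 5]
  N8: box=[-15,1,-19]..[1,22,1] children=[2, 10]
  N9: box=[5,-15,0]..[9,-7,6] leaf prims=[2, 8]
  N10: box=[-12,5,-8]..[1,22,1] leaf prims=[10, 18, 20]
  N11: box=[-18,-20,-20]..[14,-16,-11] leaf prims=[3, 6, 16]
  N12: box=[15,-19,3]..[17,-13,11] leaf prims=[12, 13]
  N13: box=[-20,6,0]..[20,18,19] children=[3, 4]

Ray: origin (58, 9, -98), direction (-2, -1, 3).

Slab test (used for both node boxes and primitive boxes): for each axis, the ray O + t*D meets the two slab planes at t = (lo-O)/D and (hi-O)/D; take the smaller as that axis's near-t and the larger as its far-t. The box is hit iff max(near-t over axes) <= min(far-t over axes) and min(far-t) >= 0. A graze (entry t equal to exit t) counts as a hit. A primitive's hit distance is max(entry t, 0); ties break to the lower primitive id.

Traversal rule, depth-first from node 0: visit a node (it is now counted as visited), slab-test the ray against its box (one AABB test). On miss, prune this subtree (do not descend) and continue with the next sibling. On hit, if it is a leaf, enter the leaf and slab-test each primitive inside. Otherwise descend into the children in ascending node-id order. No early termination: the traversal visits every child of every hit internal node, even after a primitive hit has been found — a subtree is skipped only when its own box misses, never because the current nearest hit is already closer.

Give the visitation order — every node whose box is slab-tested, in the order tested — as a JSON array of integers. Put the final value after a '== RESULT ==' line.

Trace the traversal:
N0 x:[19,39] y:[-13,29] z:[26,39] -> hit [26,29], descend [5, 6, 8, 13]
  N5 x:[41/2,65/2] y:[16,28] z:[98/3,38] -> miss, prune
  N6 x:[22,38] y:[14,29] z:[26,94/3] -> hit [26,29], descend [7, 11]
    N7 x:[49/2,31] y:[14,23] z:[27,94/3] -> miss, prune
    N11 x:[22,38] y:[25,29] z:[26,29] -> hit [26,29] leaf, test {P3(miss), P6@t=53/2, P16(miss)}
  N8 x:[57/2,73/2] y:[-13,8] z:[79/3,33] -> miss, prune
  N13 x:[19,39] y:[-9,3] z:[98/3,39] -> miss, prune

7 AABB tests over nodes [0, 5, 6, 7, 11, 8, 13]; 1 leaf entered; closest P6.

== RESULT ==
[0, 5, 6, 7, 11, 8, 13]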